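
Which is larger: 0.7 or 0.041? 0.7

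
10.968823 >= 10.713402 True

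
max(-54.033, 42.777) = 42.777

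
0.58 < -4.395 False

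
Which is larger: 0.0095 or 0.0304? 0.0304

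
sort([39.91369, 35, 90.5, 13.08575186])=[13.08575186, 35, 39.91369, 90.5]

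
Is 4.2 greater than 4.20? No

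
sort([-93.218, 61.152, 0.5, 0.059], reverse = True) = [61.152, 0.5, 0.059, -93.218]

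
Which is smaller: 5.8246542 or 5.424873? 5.424873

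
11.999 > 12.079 False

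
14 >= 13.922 True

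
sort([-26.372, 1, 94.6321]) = [-26.372, 1, 94.6321]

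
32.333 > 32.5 False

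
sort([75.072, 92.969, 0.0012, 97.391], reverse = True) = [97.391, 92.969, 75.072, 0.0012]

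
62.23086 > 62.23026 True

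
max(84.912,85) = 85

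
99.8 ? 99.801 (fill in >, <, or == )<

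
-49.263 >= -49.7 True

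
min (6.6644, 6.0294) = 6.0294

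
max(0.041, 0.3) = 0.3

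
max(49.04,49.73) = 49.73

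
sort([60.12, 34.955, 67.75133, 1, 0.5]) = [0.5, 1, 34.955, 60.12, 67.75133]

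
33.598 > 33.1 True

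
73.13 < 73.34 True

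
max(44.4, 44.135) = 44.4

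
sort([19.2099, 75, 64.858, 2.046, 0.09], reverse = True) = [75, 64.858, 19.2099, 2.046, 0.09]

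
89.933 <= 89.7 False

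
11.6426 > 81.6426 False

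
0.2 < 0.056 False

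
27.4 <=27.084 False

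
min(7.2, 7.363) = 7.2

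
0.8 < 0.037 False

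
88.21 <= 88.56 True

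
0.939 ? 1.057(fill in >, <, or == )<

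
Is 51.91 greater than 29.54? Yes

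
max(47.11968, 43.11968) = 47.11968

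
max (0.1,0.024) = 0.1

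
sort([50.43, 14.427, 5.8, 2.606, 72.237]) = [2.606, 5.8, 14.427, 50.43, 72.237]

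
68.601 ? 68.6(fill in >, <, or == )>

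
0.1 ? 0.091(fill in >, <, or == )>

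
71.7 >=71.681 True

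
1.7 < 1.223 False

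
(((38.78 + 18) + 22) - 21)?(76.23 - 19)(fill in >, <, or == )>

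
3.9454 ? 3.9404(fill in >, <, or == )>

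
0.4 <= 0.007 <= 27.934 False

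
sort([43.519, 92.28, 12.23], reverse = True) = [92.28, 43.519, 12.23]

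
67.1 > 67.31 False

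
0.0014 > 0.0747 False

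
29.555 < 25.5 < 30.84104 False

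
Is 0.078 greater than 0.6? No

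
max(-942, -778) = -778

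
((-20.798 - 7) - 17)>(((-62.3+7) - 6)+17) False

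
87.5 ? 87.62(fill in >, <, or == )<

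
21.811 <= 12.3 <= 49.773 False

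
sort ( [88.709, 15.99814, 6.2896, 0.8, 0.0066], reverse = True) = [88.709, 15.99814, 6.2896, 0.8, 0.0066]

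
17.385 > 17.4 False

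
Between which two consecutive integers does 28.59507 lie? 28 and 29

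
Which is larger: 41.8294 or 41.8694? 41.8694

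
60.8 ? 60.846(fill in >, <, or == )<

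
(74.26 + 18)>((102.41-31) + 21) False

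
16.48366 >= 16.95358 False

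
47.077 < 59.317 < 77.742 True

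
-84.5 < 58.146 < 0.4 False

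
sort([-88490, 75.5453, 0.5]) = [-88490, 0.5, 75.5453]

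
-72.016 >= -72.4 True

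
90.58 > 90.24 True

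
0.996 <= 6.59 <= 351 True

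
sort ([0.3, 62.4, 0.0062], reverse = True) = [62.4, 0.3, 0.0062]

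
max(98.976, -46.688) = 98.976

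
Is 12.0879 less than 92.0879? Yes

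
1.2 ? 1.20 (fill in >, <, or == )==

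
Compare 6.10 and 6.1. They are equal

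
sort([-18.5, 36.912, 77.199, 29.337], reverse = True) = [77.199, 36.912, 29.337, -18.5]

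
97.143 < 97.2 True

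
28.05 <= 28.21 True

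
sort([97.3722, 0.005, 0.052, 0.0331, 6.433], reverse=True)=[97.3722, 6.433, 0.052, 0.0331, 0.005]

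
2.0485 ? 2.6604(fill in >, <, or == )<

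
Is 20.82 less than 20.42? No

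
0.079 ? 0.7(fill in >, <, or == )<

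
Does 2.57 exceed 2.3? Yes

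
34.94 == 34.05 False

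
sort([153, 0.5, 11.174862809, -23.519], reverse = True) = [153, 11.174862809, 0.5, -23.519]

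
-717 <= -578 True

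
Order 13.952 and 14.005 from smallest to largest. 13.952, 14.005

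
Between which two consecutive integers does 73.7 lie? 73 and 74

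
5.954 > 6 False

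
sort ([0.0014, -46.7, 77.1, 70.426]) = [-46.7, 0.0014, 70.426, 77.1]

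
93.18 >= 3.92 True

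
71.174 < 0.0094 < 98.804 False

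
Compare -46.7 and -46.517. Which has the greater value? -46.517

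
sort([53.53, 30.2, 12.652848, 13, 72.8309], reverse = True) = [72.8309, 53.53, 30.2, 13, 12.652848]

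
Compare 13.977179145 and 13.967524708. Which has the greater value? 13.977179145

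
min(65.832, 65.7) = 65.7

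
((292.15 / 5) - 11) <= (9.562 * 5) True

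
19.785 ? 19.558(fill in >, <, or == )>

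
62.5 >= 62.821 False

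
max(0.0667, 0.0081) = 0.0667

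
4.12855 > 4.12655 True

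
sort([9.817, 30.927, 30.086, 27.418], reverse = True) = [30.927, 30.086, 27.418, 9.817]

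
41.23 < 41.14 False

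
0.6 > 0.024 True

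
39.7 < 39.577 False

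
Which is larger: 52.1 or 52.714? 52.714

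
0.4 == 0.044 False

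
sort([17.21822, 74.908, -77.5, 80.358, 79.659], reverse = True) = [80.358, 79.659, 74.908, 17.21822, -77.5]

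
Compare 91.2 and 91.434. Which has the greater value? 91.434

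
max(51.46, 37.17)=51.46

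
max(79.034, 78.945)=79.034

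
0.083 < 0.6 True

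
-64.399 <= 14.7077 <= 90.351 True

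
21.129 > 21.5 False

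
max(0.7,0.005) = 0.7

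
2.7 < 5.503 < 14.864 True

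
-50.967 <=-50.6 True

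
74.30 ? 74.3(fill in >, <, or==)==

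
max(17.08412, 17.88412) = 17.88412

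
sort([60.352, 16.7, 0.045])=[0.045, 16.7, 60.352]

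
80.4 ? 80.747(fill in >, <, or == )<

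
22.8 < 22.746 False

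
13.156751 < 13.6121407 True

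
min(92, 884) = 92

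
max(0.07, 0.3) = 0.3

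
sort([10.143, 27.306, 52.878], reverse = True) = [52.878, 27.306, 10.143]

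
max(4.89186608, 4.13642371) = 4.89186608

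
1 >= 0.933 True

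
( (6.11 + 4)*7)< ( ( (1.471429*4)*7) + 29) False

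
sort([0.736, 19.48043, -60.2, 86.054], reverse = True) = [86.054, 19.48043, 0.736, -60.2]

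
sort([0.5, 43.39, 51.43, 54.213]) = [0.5, 43.39, 51.43, 54.213]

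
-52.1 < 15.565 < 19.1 True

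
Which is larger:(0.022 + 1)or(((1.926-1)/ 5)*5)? (0.022 + 1)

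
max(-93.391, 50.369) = 50.369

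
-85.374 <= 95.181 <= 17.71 False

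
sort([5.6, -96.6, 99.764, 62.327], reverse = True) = [99.764, 62.327, 5.6, -96.6]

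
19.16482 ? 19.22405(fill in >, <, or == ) <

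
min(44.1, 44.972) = 44.1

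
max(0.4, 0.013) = 0.4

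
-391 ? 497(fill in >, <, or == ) <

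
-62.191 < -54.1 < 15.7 True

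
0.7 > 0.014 True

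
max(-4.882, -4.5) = -4.5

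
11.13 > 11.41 False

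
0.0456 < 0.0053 False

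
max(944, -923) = 944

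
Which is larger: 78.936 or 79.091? 79.091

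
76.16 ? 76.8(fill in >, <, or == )<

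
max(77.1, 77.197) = 77.197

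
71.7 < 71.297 False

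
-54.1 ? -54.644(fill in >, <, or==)>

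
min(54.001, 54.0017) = 54.001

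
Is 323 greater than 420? No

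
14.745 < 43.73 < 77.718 True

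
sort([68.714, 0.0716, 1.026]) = [0.0716, 1.026, 68.714]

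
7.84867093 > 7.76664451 True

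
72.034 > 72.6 False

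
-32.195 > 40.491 False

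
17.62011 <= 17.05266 False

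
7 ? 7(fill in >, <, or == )==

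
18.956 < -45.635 False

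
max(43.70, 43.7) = 43.7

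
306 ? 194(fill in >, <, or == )>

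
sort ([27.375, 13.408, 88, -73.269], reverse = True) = [88, 27.375, 13.408, -73.269]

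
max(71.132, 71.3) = 71.3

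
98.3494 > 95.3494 True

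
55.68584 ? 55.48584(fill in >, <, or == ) >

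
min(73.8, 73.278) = 73.278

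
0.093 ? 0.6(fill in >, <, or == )<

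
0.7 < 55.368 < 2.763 False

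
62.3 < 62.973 True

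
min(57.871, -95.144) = -95.144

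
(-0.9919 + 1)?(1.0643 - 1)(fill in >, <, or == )<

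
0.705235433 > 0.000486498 True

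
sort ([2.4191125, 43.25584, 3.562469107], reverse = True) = [43.25584, 3.562469107, 2.4191125]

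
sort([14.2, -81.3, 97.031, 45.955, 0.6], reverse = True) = [97.031, 45.955, 14.2, 0.6, -81.3]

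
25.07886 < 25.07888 True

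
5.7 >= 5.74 False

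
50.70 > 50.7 False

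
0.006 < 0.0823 True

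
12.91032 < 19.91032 True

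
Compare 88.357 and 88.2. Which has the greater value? 88.357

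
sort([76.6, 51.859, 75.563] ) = [51.859, 75.563, 76.6]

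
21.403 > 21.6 False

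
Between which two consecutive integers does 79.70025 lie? 79 and 80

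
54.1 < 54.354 True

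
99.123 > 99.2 False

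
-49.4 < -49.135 True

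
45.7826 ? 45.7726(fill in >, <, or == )>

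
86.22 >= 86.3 False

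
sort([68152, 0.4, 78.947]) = [0.4, 78.947, 68152]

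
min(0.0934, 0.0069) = 0.0069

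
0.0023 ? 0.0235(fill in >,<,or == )<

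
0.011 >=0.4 False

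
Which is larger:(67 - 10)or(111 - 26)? (111 - 26)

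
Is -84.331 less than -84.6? No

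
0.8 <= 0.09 False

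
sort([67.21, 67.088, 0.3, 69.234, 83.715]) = [0.3, 67.088, 67.21, 69.234, 83.715]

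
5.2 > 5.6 False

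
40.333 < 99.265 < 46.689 False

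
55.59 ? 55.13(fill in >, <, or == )>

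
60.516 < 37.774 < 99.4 False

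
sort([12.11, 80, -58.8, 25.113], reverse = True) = [80, 25.113, 12.11, -58.8]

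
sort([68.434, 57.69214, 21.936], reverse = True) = [68.434, 57.69214, 21.936]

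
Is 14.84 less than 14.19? No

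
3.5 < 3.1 False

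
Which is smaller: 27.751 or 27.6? 27.6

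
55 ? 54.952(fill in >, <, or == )>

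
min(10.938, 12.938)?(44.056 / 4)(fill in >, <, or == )<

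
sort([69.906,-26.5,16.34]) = [-26.5,16.34,69.906]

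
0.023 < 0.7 True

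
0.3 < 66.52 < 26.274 False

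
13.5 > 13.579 False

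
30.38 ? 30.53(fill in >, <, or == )<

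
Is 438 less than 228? No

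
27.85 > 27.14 True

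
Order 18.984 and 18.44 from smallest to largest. 18.44, 18.984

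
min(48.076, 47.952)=47.952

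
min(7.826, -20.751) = -20.751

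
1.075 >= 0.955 True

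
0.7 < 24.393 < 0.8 False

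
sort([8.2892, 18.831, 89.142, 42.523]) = [8.2892, 18.831, 42.523, 89.142]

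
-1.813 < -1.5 True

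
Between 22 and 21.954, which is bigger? 22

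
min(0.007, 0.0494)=0.007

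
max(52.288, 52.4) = 52.4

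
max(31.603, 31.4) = 31.603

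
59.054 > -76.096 True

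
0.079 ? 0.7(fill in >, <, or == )<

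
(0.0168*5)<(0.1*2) True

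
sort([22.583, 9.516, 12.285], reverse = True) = [22.583, 12.285, 9.516]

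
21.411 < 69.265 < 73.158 True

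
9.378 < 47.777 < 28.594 False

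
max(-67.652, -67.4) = -67.4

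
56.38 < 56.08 False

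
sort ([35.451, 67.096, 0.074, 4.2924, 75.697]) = [0.074, 4.2924, 35.451, 67.096, 75.697]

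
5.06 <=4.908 False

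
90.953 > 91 False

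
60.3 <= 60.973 True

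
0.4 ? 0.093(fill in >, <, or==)>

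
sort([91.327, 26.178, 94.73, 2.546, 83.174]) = [2.546, 26.178, 83.174, 91.327, 94.73]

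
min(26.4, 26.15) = 26.15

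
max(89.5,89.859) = 89.859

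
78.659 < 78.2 False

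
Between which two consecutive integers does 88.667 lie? 88 and 89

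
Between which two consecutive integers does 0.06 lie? 0 and 1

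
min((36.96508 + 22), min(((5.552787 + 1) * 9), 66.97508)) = 58.96508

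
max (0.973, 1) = 1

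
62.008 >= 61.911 True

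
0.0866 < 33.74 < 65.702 True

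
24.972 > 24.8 True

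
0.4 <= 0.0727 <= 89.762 False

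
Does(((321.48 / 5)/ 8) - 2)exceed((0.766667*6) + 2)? No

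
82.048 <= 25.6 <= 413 False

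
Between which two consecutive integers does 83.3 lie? 83 and 84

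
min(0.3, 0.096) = 0.096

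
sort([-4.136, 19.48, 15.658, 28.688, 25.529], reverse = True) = [28.688, 25.529, 19.48, 15.658, -4.136]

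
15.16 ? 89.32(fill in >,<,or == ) <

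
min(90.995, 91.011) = 90.995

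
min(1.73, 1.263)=1.263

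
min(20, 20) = 20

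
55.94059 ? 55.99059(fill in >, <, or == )<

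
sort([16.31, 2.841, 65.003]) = [2.841, 16.31, 65.003]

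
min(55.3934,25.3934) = 25.3934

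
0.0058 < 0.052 True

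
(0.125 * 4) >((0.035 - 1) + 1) True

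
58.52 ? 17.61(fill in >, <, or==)>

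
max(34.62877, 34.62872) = 34.62877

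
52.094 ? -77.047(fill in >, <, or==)>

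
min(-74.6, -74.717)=-74.717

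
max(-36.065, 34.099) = 34.099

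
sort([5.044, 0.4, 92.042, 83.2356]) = [0.4, 5.044, 83.2356, 92.042]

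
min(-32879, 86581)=-32879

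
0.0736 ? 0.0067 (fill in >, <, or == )>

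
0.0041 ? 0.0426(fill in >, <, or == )<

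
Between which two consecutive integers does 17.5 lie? 17 and 18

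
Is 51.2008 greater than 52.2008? No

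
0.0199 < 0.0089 False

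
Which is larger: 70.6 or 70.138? 70.6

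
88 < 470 True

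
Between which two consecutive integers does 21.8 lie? 21 and 22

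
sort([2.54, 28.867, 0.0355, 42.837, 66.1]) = [0.0355, 2.54, 28.867, 42.837, 66.1]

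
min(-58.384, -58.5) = -58.5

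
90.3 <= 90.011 False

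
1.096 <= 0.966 False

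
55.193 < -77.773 False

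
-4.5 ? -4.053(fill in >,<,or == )<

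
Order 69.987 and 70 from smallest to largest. 69.987,70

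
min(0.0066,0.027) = 0.0066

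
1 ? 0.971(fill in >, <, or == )>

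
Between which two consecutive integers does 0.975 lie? 0 and 1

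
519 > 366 True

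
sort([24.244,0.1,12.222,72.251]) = [0.1,12.222,24.244,72.251]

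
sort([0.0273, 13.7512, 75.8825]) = [0.0273, 13.7512, 75.8825]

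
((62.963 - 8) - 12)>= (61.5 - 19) True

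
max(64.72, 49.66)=64.72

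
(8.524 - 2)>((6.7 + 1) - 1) False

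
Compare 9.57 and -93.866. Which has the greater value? 9.57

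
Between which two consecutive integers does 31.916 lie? 31 and 32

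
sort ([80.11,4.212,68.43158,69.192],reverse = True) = [80.11,69.192,68.43158,4.212]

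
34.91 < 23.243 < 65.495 False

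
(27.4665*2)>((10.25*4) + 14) False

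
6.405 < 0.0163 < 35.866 False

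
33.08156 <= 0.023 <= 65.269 False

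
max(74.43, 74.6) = 74.6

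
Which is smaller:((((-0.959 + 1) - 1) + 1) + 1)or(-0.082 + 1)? (-0.082 + 1)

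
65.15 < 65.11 False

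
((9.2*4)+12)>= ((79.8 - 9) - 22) True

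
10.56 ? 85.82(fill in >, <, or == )<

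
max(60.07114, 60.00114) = 60.07114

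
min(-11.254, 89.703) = -11.254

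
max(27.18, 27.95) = 27.95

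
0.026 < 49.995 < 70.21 True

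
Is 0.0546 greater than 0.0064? Yes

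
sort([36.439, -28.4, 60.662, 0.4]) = [-28.4, 0.4, 36.439, 60.662]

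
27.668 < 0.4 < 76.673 False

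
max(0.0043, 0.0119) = 0.0119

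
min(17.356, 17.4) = 17.356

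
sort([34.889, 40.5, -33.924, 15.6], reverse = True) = [40.5, 34.889, 15.6, -33.924]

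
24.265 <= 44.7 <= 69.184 True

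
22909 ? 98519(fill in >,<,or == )<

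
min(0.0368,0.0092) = 0.0092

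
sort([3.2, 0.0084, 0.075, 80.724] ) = [0.0084, 0.075, 3.2, 80.724]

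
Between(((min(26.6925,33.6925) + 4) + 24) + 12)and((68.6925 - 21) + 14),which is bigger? (((min(26.6925,33.6925) + 4) + 24) + 12)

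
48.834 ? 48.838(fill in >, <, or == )<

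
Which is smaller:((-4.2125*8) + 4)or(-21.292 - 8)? ((-4.2125*8) + 4)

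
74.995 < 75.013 True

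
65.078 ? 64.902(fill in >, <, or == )>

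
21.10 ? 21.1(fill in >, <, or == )==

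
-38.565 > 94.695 False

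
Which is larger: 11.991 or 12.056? 12.056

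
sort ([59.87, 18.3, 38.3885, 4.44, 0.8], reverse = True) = [59.87, 38.3885, 18.3, 4.44, 0.8]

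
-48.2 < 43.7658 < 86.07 True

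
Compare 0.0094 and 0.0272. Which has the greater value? 0.0272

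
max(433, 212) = 433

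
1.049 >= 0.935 True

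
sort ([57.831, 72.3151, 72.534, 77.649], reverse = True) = [77.649, 72.534, 72.3151, 57.831]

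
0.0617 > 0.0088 True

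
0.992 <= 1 True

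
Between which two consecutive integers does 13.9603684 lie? 13 and 14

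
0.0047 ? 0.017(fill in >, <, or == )<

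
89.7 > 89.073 True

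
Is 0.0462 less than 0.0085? No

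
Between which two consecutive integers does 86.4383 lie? 86 and 87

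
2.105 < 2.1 False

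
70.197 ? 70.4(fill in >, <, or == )<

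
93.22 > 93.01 True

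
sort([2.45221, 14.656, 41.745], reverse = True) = [41.745, 14.656, 2.45221]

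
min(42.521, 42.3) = 42.3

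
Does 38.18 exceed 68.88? No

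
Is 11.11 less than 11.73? Yes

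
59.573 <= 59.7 True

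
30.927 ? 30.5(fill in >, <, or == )>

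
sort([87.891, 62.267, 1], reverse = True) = [87.891, 62.267, 1]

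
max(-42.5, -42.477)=-42.477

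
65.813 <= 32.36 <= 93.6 False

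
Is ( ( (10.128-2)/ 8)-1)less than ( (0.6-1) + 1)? Yes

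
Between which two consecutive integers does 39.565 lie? 39 and 40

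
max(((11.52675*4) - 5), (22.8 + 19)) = 41.8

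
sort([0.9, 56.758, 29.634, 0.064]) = [0.064, 0.9, 29.634, 56.758]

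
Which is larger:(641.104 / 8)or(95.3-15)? (95.3-15)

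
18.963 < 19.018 True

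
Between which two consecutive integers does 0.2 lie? 0 and 1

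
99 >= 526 False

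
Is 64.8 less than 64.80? No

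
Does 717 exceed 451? Yes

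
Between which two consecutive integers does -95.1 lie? -96 and -95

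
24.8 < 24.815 True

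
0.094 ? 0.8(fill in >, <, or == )<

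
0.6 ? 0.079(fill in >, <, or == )>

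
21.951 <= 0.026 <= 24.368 False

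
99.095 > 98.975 True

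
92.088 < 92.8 True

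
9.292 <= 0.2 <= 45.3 False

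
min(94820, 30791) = 30791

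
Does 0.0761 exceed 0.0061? Yes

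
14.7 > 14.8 False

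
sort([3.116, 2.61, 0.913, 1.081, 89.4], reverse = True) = [89.4, 3.116, 2.61, 1.081, 0.913]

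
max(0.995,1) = 1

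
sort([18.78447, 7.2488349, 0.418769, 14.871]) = [0.418769, 7.2488349, 14.871, 18.78447]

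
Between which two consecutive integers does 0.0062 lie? 0 and 1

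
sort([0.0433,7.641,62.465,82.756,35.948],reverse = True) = [82.756,62.465,35.948,7.641,0.0433]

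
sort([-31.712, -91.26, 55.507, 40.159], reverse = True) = [55.507, 40.159, -31.712, -91.26]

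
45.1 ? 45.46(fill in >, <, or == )<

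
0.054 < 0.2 True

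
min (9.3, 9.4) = 9.3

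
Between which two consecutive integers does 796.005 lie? 796 and 797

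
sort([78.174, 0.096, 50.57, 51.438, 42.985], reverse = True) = [78.174, 51.438, 50.57, 42.985, 0.096]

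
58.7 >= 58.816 False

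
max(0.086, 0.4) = 0.4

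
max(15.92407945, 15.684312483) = 15.92407945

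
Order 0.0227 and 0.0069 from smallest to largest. 0.0069, 0.0227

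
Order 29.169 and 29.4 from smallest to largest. 29.169, 29.4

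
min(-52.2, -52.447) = -52.447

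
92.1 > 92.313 False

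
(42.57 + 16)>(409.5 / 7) True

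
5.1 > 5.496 False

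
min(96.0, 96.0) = 96.0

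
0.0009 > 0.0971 False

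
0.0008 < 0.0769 True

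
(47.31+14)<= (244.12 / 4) False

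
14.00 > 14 False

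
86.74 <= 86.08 False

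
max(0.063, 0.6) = 0.6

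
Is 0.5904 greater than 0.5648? Yes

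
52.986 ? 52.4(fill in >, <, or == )>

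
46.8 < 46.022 False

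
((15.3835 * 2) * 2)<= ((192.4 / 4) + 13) False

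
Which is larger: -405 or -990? -405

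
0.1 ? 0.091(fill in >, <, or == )>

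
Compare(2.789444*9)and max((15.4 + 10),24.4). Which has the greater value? max((15.4 + 10),24.4)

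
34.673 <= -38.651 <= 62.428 False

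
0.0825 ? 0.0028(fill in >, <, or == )>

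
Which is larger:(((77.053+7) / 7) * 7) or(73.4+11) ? (73.4+11)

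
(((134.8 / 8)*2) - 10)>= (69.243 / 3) True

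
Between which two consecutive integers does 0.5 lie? 0 and 1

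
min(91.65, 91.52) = 91.52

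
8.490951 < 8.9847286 True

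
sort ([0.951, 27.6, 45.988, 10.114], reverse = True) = [45.988, 27.6, 10.114, 0.951]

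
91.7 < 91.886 True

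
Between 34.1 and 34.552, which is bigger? 34.552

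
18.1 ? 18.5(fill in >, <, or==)<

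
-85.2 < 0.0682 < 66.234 True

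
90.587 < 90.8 True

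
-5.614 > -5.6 False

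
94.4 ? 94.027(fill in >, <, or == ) >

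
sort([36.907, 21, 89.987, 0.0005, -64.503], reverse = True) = [89.987, 36.907, 21, 0.0005, -64.503]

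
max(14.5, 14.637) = 14.637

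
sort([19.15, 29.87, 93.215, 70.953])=[19.15, 29.87, 70.953, 93.215]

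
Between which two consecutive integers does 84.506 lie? 84 and 85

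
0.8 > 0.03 True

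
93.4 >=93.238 True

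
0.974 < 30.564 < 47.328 True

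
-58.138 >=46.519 False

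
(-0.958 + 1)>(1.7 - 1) False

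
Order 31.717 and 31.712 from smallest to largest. 31.712, 31.717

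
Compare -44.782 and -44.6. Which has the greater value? -44.6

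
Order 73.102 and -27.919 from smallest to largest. -27.919, 73.102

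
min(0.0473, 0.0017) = 0.0017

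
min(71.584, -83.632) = -83.632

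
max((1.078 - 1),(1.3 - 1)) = 0.3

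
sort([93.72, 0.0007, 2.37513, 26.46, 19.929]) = [0.0007, 2.37513, 19.929, 26.46, 93.72]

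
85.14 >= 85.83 False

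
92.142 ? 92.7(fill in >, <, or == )<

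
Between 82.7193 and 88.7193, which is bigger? 88.7193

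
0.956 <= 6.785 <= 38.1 True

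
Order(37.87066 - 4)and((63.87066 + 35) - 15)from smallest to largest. (37.87066 - 4),((63.87066 + 35) - 15)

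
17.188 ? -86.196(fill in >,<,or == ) >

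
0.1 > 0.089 True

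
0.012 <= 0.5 True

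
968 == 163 False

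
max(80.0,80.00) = 80.00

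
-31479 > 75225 False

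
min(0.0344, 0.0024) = 0.0024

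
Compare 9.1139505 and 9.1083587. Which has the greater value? 9.1139505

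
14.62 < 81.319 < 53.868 False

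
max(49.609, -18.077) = 49.609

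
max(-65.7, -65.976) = -65.7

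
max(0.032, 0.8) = 0.8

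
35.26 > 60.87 False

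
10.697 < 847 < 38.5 False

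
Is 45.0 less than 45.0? No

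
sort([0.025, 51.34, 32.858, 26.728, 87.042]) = [0.025, 26.728, 32.858, 51.34, 87.042]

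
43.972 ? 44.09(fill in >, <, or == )<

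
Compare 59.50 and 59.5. They are equal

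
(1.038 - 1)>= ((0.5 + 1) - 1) False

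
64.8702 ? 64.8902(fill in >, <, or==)<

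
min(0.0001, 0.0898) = 0.0001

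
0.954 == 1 False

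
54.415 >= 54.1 True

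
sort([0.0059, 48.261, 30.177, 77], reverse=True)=[77, 48.261, 30.177, 0.0059]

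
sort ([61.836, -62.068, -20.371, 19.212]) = [-62.068, -20.371, 19.212, 61.836]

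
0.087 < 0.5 True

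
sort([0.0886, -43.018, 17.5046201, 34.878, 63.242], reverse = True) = [63.242, 34.878, 17.5046201, 0.0886, -43.018]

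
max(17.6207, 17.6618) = 17.6618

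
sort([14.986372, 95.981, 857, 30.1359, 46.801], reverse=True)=[857, 95.981, 46.801, 30.1359, 14.986372]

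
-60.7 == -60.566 False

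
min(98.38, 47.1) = 47.1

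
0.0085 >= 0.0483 False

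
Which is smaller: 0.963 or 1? 0.963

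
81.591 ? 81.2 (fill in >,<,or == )>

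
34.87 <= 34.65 False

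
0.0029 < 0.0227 True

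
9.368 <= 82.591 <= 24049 True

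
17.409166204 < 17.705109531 True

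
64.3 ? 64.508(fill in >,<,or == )<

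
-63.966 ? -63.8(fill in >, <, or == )<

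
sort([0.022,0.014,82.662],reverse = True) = [82.662,0.022,0.014]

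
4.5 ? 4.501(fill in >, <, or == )<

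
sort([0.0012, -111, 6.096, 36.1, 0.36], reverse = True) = [36.1, 6.096, 0.36, 0.0012, -111]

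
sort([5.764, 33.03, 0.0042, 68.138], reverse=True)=[68.138, 33.03, 5.764, 0.0042]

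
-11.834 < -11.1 True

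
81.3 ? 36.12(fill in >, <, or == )>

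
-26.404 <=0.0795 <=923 True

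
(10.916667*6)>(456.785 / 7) True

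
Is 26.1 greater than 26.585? No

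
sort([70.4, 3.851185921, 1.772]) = [1.772, 3.851185921, 70.4]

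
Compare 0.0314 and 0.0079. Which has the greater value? 0.0314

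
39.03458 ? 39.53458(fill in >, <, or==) <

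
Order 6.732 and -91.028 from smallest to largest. -91.028, 6.732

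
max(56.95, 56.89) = 56.95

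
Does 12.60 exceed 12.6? No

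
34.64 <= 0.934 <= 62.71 False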